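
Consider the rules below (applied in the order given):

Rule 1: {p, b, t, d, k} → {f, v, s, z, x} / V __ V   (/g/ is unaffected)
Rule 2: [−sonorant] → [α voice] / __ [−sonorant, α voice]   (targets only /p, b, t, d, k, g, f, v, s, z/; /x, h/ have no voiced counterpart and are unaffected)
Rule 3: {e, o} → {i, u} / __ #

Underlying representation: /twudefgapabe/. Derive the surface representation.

twuzevgafavi

Rule 1 (intervocalic spirantization): /d/ is a stop between vowels /u/ and /e/, so it spirantizes to the fricative [z]. /p/ is a stop between vowels /a/ and /a/, so it spirantizes to the fricative [f]. /b/ is a stop between vowels /a/ and /e/, so it spirantizes to the fricative [v]. /twudefgapabe/ → twuzefgafave.
Rule 2 (regressive voicing assimilation): /f/ precedes the voiced obstruent /g/, so it voices to [v] by assimilation. /twuzefgafave/ → twuzevgafave.
Rule 3 (final vowel raising): /e/ is a mid vowel in word-final position, so it raises to [i]. /twuzevgafave/ → twuzevgafavi.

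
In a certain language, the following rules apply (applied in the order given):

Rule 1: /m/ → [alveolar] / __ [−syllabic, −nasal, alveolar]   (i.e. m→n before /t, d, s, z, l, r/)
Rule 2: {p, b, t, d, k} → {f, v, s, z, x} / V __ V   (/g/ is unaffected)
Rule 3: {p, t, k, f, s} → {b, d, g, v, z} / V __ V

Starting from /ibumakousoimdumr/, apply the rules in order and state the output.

Rule 1 (nasal place assimilation): /m/ precedes the alveolar consonant /d/, so it assimilates in place to [n]. /m/ precedes the alveolar consonant /r/, so it assimilates in place to [n]. /ibumakousoimdumr/ → ibumakousoindunr.
Rule 2 (intervocalic spirantization): /b/ is a stop between vowels /i/ and /u/, so it spirantizes to the fricative [v]. /k/ is a stop between vowels /a/ and /o/, so it spirantizes to the fricative [x]. /ibumakousoindunr/ → ivumaxousoindunr.
Rule 3 (intervocalic voicing): /s/ is a voiceless obstruent between vowels /u/ and /o/, so it voices to [z]. /ivumaxousoindunr/ → ivumaxouzoindunr.

ivumaxouzoindunr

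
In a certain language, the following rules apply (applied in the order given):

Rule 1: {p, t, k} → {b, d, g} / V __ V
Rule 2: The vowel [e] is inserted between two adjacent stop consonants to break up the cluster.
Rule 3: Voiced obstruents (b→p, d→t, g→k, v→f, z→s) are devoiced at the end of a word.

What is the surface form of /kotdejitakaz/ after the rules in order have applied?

kotedejidagas

Rule 1 (intervocalic voicing): /t/ is a voiceless stop between vowels /i/ and /a/, so it voices to [d]. /k/ is a voiceless stop between vowels /a/ and /a/, so it voices to [g]. /kotdejitakaz/ → kotdejidagaz.
Rule 2 (stop-cluster e-epenthesis): /t/ and /d/ form a stop–stop cluster, so [e] is inserted between them. /kotdejidagaz/ → kotedejidagaz.
Rule 3 (final devoicing): /z/ is a voiced obstruent in word-final position, so it devoices to [s]. /kotedejidagaz/ → kotedejidagas.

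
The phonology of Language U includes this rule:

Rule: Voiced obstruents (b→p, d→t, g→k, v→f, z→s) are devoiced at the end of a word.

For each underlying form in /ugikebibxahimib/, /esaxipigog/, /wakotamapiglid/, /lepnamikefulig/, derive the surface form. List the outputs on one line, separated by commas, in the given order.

ugikebibxahimip, esaxipigok, wakotamapiglit, lepnamikefulik

/ugikebibxahimib/: /b/ is a voiced obstruent in word-final position, so it devoices to [p]. → [ugikebibxahimip].
/esaxipigog/: /g/ is a voiced obstruent in word-final position, so it devoices to [k]. → [esaxipigok].
/wakotamapiglid/: /d/ is a voiced obstruent in word-final position, so it devoices to [t]. → [wakotamapiglit].
/lepnamikefulig/: /g/ is a voiced obstruent in word-final position, so it devoices to [k]. → [lepnamikefulik].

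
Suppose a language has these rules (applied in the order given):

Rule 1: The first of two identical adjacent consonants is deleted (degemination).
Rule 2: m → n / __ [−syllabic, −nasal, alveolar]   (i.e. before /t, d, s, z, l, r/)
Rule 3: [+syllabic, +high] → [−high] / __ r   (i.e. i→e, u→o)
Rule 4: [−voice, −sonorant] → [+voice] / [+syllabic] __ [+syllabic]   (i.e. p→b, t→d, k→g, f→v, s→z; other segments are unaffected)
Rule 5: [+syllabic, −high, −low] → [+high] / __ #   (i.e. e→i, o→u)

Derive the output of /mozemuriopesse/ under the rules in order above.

Rule 1 (degemination): /ss/ is a geminate; the first /s/ deletes. /mozemuriopesse/ → mozemuriopese.
Rule 2 (nasal place assimilation): no segment meets the environment; /mozemuriopese/ is unchanged.
Rule 3 (pre-rhotic lowering): /u/ is a high vowel immediately before /r/, so it lowers to [o]. /mozemuriopese/ → mozemoriopese.
Rule 4 (intervocalic voicing): /p/ is a voiceless obstruent between vowels /o/ and /e/, so it voices to [b]. /s/ is a voiceless obstruent between vowels /e/ and /e/, so it voices to [z]. /mozemoriopese/ → mozemoriobeze.
Rule 5 (final vowel raising): /e/ is a mid vowel in word-final position, so it raises to [i]. /mozemoriobeze/ → mozemoriobezi.

mozemoriobezi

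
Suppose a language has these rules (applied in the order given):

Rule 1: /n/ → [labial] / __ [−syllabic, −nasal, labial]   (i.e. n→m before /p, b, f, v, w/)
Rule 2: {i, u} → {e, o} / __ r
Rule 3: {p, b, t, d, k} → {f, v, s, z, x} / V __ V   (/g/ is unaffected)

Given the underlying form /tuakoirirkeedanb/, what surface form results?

Rule 1 (nasal place assimilation): /n/ precedes the labial consonant /b/, so it assimilates in place to [m]. /tuakoirirkeedanb/ → tuakoirirkeedamb.
Rule 2 (pre-rhotic lowering): /i/ is a high vowel immediately before /r/, so it lowers to [e]. /i/ is a high vowel immediately before /r/, so it lowers to [e]. /tuakoirirkeedamb/ → tuakoererkeedamb.
Rule 3 (intervocalic spirantization): /k/ is a stop between vowels /a/ and /o/, so it spirantizes to the fricative [x]. /d/ is a stop between vowels /e/ and /a/, so it spirantizes to the fricative [z]. /tuakoererkeedamb/ → tuaxoererkeezamb.

tuaxoererkeezamb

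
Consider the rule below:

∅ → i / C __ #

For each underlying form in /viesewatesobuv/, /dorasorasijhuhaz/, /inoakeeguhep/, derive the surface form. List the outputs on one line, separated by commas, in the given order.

/viesewatesobuv/: the form ends in the consonant /v/, so [i] is inserted word-finally. → [viesewatesobuvi].
/dorasorasijhuhaz/: the form ends in the consonant /z/, so [i] is inserted word-finally. → [dorasorasijhuhazi].
/inoakeeguhep/: the form ends in the consonant /p/, so [i] is inserted word-finally. → [inoakeeguhepi].

viesewatesobuvi, dorasorasijhuhazi, inoakeeguhepi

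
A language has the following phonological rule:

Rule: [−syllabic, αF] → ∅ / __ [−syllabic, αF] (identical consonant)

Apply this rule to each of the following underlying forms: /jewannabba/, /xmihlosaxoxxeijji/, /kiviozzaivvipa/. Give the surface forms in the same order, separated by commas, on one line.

/jewannabba/: /nn/ is a geminate; the first /n/ deletes. /bb/ is a geminate; the first /b/ deletes. → [jewanaba].
/xmihlosaxoxxeijji/: /xx/ is a geminate; the first /x/ deletes. /jj/ is a geminate; the first /j/ deletes. → [xmihlosaxoxeiji].
/kiviozzaivvipa/: /zz/ is a geminate; the first /z/ deletes. /vv/ is a geminate; the first /v/ deletes. → [kiviozaivipa].

jewanaba, xmihlosaxoxeiji, kiviozaivipa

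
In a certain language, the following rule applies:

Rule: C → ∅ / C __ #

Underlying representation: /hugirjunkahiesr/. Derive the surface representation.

/r/ is the second consonant of a word-final cluster /sr/, so it deletes.
The other instances of /h/, /g/, /r/, /j/, /n/, /k/, /s/ do not occur in the required environment and remain unchanged.
Surface form: [hugirjunkahies].

hugirjunkahies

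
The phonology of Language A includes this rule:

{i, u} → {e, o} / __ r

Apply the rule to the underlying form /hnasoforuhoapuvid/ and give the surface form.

No segment of /hnasoforuhoapuvid/ meets the structural description of the rule, so the form surfaces unchanged.

hnasoforuhoapuvid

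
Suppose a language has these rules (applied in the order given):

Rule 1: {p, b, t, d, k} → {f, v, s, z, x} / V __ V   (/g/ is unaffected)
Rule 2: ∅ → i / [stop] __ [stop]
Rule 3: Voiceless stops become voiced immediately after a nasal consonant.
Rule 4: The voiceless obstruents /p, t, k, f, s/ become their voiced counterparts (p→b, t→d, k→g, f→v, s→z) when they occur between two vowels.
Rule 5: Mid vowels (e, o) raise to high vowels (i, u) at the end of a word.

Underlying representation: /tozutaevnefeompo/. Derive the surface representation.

Rule 1 (intervocalic spirantization): /t/ is a stop between vowels /u/ and /a/, so it spirantizes to the fricative [s]. /tozutaevnefeompo/ → tozusaevnefeompo.
Rule 2 (stop-cluster i-epenthesis): no segment meets the environment; /tozusaevnefeompo/ is unchanged.
Rule 3 (post-nasal voicing): /p/ is a voiceless stop immediately after the nasal /m/, so it voices to [b]. /tozusaevnefeompo/ → tozusaevnefeombo.
Rule 4 (intervocalic voicing): /s/ is a voiceless obstruent between vowels /u/ and /a/, so it voices to [z]. /f/ is a voiceless obstruent between vowels /e/ and /e/, so it voices to [v]. /tozusaevnefeombo/ → tozuzaevneveombo.
Rule 5 (final vowel raising): /o/ is a mid vowel in word-final position, so it raises to [u]. /tozuzaevneveombo/ → tozuzaevneveombu.

tozuzaevneveombu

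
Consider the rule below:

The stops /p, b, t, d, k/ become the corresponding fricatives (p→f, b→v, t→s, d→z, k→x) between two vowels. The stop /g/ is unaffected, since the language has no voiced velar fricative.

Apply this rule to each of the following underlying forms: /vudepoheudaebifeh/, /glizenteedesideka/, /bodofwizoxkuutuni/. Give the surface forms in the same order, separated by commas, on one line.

vuzefoheuzaevifeh, glizenteezesizexa, bozofwizoxkuusuni

/vudepoheudaebifeh/: /d/ is a stop between vowels /u/ and /e/, so it spirantizes to the fricative [z]. /p/ is a stop between vowels /e/ and /o/, so it spirantizes to the fricative [f]. /d/ is a stop between vowels /u/ and /a/, so it spirantizes to the fricative [z]. /b/ is a stop between vowels /e/ and /i/, so it spirantizes to the fricative [v]. → [vuzefoheuzaevifeh].
/glizenteedesideka/: /d/ is a stop between vowels /e/ and /e/, so it spirantizes to the fricative [z]. /d/ is a stop between vowels /i/ and /e/, so it spirantizes to the fricative [z]. /k/ is a stop between vowels /e/ and /a/, so it spirantizes to the fricative [x]. → [glizenteezesizexa].
/bodofwizoxkuutuni/: /d/ is a stop between vowels /o/ and /o/, so it spirantizes to the fricative [z]. /t/ is a stop between vowels /u/ and /u/, so it spirantizes to the fricative [s]. → [bozofwizoxkuusuni].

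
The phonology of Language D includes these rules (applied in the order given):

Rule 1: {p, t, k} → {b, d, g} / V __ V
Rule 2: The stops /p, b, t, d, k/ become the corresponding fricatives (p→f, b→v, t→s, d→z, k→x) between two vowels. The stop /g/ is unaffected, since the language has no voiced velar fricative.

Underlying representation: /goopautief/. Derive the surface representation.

goovauzief

Rule 1 (intervocalic voicing): /p/ is a voiceless stop between vowels /o/ and /a/, so it voices to [b]. /t/ is a voiceless stop between vowels /u/ and /i/, so it voices to [d]. /goopautief/ → goobaudief.
Rule 2 (intervocalic spirantization): /b/ is a stop between vowels /o/ and /a/, so it spirantizes to the fricative [v]. /d/ is a stop between vowels /u/ and /i/, so it spirantizes to the fricative [z]. /goobaudief/ → goovauzief.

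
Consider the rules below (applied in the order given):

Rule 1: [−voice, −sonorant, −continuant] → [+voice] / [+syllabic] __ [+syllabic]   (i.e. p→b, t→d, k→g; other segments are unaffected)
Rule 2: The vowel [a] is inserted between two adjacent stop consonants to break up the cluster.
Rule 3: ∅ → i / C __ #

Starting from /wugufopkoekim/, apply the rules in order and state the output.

wugufopakoegimi

Rule 1 (intervocalic voicing): /k/ is a voiceless stop between vowels /e/ and /i/, so it voices to [g]. /wugufopkoekim/ → wugufopkoegim.
Rule 2 (stop-cluster a-epenthesis): /p/ and /k/ form a stop–stop cluster, so [a] is inserted between them. /wugufopkoegim/ → wugufopakoegim.
Rule 3 (final i-epenthesis): the form ends in the consonant /m/, so [i] is inserted word-finally. /wugufopakoegim/ → wugufopakoegimi.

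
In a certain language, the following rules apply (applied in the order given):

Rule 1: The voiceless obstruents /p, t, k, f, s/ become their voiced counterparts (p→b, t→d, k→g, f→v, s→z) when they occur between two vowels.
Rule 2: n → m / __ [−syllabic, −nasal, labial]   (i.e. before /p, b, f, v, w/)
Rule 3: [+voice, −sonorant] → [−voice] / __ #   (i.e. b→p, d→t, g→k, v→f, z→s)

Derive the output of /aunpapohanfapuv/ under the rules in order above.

aumpabohamfabuf

Rule 1 (intervocalic voicing): /p/ is a voiceless obstruent between vowels /a/ and /o/, so it voices to [b]. /p/ is a voiceless obstruent between vowels /a/ and /u/, so it voices to [b]. /aunpapohanfapuv/ → aunpabohanfabuv.
Rule 2 (nasal place assimilation): /n/ precedes the labial consonant /p/, so it assimilates in place to [m]. /n/ precedes the labial consonant /f/, so it assimilates in place to [m]. /aunpabohanfabuv/ → aumpabohamfabuv.
Rule 3 (final devoicing): /v/ is a voiced obstruent in word-final position, so it devoices to [f]. /aumpabohamfabuv/ → aumpabohamfabuf.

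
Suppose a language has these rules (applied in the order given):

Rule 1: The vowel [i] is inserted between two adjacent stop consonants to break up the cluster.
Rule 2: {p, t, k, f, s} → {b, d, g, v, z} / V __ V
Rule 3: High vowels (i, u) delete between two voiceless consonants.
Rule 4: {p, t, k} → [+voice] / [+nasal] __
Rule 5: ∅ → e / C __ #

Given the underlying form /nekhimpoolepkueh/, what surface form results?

Rule 1 (stop-cluster i-epenthesis): /p/ and /k/ form a stop–stop cluster, so [i] is inserted between them. /nekhimpoolepkueh/ → nekhimpoolepikueh.
Rule 2 (intervocalic voicing): /p/ is a voiceless obstruent between vowels /e/ and /i/, so it voices to [b]. /k/ is a voiceless obstruent between vowels /i/ and /u/, so it voices to [g]. /nekhimpoolepikueh/ → nekhimpoolebigueh.
Rule 3 (high vowel syncope): no segment meets the environment; /nekhimpoolebigueh/ is unchanged.
Rule 4 (post-nasal voicing): /p/ is a voiceless stop immediately after the nasal /m/, so it voices to [b]. /nekhimpoolebigueh/ → nekhimboolebigueh.
Rule 5 (final e-epenthesis): the form ends in the consonant /h/, so [e] is inserted word-finally. /nekhimboolebigueh/ → nekhimboolebiguehe.

nekhimboolebiguehe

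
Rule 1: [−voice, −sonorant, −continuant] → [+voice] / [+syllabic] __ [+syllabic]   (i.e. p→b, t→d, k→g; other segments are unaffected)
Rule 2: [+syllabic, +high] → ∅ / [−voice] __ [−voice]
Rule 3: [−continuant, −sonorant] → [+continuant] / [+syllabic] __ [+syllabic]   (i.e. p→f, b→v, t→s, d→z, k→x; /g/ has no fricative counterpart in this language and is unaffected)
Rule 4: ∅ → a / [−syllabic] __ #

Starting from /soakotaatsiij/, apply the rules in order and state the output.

soagozaatsiija

Rule 1 (intervocalic voicing): /k/ is a voiceless stop between vowels /a/ and /o/, so it voices to [g]. /t/ is a voiceless stop between vowels /o/ and /a/, so it voices to [d]. /soakotaatsiij/ → soagodaatsiij.
Rule 2 (high vowel syncope): no segment meets the environment; /soagodaatsiij/ is unchanged.
Rule 3 (intervocalic spirantization): /d/ is a stop between vowels /o/ and /a/, so it spirantizes to the fricative [z]. /soagodaatsiij/ → soagozaatsiij.
Rule 4 (final a-epenthesis): the form ends in the consonant /j/, so [a] is inserted word-finally. /soagozaatsiij/ → soagozaatsiija.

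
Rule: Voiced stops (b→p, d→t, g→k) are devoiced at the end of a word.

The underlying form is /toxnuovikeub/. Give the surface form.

toxnuovikeup

/b/ is a voiced stop in word-final position, so it devoices to [p].
Surface form: [toxnuovikeup].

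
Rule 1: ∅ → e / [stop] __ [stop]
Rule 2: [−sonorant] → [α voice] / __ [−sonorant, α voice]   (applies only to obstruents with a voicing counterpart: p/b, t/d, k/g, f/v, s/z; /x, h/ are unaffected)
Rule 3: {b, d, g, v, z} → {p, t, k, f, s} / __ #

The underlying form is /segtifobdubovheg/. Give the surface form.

segetifobedubofhek

Rule 1 (stop-cluster e-epenthesis): /g/ and /t/ form a stop–stop cluster, so [e] is inserted between them. /b/ and /d/ form a stop–stop cluster, so [e] is inserted between them. /segtifobdubovheg/ → segetifobedubovheg.
Rule 2 (regressive voicing assimilation): /v/ precedes the voiceless obstruent /h/, so it devoices to [f] by assimilation. /segetifobedubovheg/ → segetifobedubofheg.
Rule 3 (final devoicing): /g/ is a voiced obstruent in word-final position, so it devoices to [k]. /segetifobedubofheg/ → segetifobedubofhek.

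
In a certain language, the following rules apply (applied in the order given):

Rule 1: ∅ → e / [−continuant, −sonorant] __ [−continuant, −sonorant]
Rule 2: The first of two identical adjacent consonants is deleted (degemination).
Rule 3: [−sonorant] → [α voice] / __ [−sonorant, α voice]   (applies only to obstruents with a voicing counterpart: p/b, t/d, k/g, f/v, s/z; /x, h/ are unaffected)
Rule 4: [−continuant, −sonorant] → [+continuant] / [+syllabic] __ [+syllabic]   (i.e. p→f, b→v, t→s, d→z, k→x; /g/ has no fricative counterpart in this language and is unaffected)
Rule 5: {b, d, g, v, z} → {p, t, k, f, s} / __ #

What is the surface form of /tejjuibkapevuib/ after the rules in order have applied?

tejuivexafevuip

Rule 1 (stop-cluster e-epenthesis): /b/ and /k/ form a stop–stop cluster, so [e] is inserted between them. /tejjuibkapevuib/ → tejjuibekapevuib.
Rule 2 (degemination): /jj/ is a geminate; the first /j/ deletes. /tejjuibekapevuib/ → tejuibekapevuib.
Rule 3 (regressive voicing assimilation): no segment meets the environment; /tejuibekapevuib/ is unchanged.
Rule 4 (intervocalic spirantization): /b/ is a stop between vowels /i/ and /e/, so it spirantizes to the fricative [v]. /k/ is a stop between vowels /e/ and /a/, so it spirantizes to the fricative [x]. /p/ is a stop between vowels /a/ and /e/, so it spirantizes to the fricative [f]. /tejuibekapevuib/ → tejuivexafevuib.
Rule 5 (final devoicing): /b/ is a voiced obstruent in word-final position, so it devoices to [p]. /tejuivexafevuib/ → tejuivexafevuip.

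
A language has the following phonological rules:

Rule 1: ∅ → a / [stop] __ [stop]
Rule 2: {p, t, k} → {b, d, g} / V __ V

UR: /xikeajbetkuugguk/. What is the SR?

xigeajbedaguugaguk

Rule 1 (stop-cluster a-epenthesis): /t/ and /k/ form a stop–stop cluster, so [a] is inserted between them. /g/ and /g/ form a stop–stop cluster, so [a] is inserted between them. /xikeajbetkuugguk/ → xikeajbetakuugaguk.
Rule 2 (intervocalic voicing): /k/ is a voiceless stop between vowels /i/ and /e/, so it voices to [g]. /t/ is a voiceless stop between vowels /e/ and /a/, so it voices to [d]. /k/ is a voiceless stop between vowels /a/ and /u/, so it voices to [g]. /xikeajbetakuugaguk/ → xigeajbedaguugaguk.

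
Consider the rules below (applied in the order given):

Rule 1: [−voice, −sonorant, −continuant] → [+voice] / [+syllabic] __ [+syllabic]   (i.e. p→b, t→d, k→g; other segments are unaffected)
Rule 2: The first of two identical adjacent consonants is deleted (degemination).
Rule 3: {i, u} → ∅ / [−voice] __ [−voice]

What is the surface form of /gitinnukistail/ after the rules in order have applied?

Rule 1 (intervocalic voicing): /t/ is a voiceless stop between vowels /i/ and /i/, so it voices to [d]. /k/ is a voiceless stop between vowels /u/ and /i/, so it voices to [g]. /gitinnukistail/ → gidinnugistail.
Rule 2 (degemination): /nn/ is a geminate; the first /n/ deletes. /gidinnugistail/ → gidinugistail.
Rule 3 (high vowel syncope): no segment meets the environment; /gidinugistail/ is unchanged.

gidinugistail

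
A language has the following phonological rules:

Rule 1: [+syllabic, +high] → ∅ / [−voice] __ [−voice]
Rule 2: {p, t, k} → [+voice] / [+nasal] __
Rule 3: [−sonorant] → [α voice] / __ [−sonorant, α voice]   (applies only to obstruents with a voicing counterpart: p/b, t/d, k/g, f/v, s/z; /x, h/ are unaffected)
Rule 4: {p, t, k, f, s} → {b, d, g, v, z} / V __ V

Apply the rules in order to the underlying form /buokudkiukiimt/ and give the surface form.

Rule 1 (high vowel syncope): no segment meets the environment; /buokudkiukiimt/ is unchanged.
Rule 2 (post-nasal voicing): /t/ is a voiceless stop immediately after the nasal /m/, so it voices to [d]. /buokudkiukiimt/ → buokudkiukiimd.
Rule 3 (regressive voicing assimilation): /d/ precedes the voiceless obstruent /k/, so it devoices to [t] by assimilation. /buokudkiukiimd/ → buokutkiukiimd.
Rule 4 (intervocalic voicing): /k/ is a voiceless obstruent between vowels /o/ and /u/, so it voices to [g]. /k/ is a voiceless obstruent between vowels /u/ and /i/, so it voices to [g]. /buokutkiukiimd/ → buogutkiugiimd.

buogutkiugiimd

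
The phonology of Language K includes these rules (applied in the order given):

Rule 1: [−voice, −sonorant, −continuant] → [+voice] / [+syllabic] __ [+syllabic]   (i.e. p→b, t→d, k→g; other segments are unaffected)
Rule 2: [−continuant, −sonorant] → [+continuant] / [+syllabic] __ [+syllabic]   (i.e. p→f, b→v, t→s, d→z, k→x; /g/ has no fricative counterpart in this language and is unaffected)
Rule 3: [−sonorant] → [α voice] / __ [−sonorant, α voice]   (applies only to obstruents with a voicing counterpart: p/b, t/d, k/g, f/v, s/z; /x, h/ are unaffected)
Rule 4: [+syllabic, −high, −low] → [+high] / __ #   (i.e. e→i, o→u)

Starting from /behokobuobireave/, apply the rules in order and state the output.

Rule 1 (intervocalic voicing): /k/ is a voiceless stop between vowels /o/ and /o/, so it voices to [g]. /behokobuobireave/ → behogobuobireave.
Rule 2 (intervocalic spirantization): /b/ is a stop between vowels /o/ and /u/, so it spirantizes to the fricative [v]. /b/ is a stop between vowels /o/ and /i/, so it spirantizes to the fricative [v]. /behogobuobireave/ → behogovuovireave.
Rule 3 (regressive voicing assimilation): no segment meets the environment; /behogovuovireave/ is unchanged.
Rule 4 (final vowel raising): /e/ is a mid vowel in word-final position, so it raises to [i]. /behogovuovireave/ → behogovuovireavi.

behogovuovireavi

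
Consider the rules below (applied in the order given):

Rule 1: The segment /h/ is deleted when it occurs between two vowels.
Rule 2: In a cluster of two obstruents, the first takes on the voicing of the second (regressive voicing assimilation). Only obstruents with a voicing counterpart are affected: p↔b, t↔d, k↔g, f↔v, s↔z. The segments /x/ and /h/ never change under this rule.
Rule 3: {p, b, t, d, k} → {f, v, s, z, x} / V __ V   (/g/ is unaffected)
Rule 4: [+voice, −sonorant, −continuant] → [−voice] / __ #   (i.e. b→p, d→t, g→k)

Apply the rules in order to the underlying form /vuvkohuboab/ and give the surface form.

Rule 1 (intervocalic h-deletion): /h/ occurs between vowels /o/ and /u/, so it deletes. /vuvkohuboab/ → vuvkouboab.
Rule 2 (regressive voicing assimilation): /v/ precedes the voiceless obstruent /k/, so it devoices to [f] by assimilation. /vuvkouboab/ → vufkouboab.
Rule 3 (intervocalic spirantization): /b/ is a stop between vowels /u/ and /o/, so it spirantizes to the fricative [v]. /vufkouboab/ → vufkouvoab.
Rule 4 (final devoicing): /b/ is a voiced stop in word-final position, so it devoices to [p]. /vufkouvoab/ → vufkouvoap.

vufkouvoap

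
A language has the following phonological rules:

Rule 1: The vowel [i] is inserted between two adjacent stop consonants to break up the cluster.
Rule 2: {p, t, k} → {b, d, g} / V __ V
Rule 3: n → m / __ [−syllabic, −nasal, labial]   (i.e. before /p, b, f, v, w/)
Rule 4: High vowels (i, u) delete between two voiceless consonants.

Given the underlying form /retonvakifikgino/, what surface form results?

redomvagifigigino

Rule 1 (stop-cluster i-epenthesis): /k/ and /g/ form a stop–stop cluster, so [i] is inserted between them. /retonvakifikgino/ → retonvakifikigino.
Rule 2 (intervocalic voicing): /t/ is a voiceless stop between vowels /e/ and /o/, so it voices to [d]. /k/ is a voiceless stop between vowels /a/ and /i/, so it voices to [g]. /k/ is a voiceless stop between vowels /i/ and /i/, so it voices to [g]. /retonvakifikigino/ → redonvagifigigino.
Rule 3 (nasal place assimilation): /n/ precedes the labial consonant /v/, so it assimilates in place to [m]. /redonvagifigigino/ → redomvagifigigino.
Rule 4 (high vowel syncope): no segment meets the environment; /redomvagifigigino/ is unchanged.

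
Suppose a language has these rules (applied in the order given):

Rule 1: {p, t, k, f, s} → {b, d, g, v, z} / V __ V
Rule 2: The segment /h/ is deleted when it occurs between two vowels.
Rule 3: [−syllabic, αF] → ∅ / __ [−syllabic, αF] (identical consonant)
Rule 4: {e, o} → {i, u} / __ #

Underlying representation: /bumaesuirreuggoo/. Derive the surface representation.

Rule 1 (intervocalic voicing): /s/ is a voiceless obstruent between vowels /e/ and /u/, so it voices to [z]. /bumaesuirreuggoo/ → bumaezuirreuggoo.
Rule 2 (intervocalic h-deletion): no segment meets the environment; /bumaezuirreuggoo/ is unchanged.
Rule 3 (degemination): /rr/ is a geminate; the first /r/ deletes. /gg/ is a geminate; the first /g/ deletes. /bumaezuirreuggoo/ → bumaezuireugoo.
Rule 4 (final vowel raising): /o/ is a mid vowel in word-final position, so it raises to [u]. /bumaezuireugoo/ → bumaezuireugou.

bumaezuireugou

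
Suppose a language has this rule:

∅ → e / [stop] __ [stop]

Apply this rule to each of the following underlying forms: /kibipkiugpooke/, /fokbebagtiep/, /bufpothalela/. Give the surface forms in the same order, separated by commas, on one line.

/kibipkiugpooke/: /p/ and /k/ form a stop–stop cluster, so [e] is inserted between them. /g/ and /p/ form a stop–stop cluster, so [e] is inserted between them. → [kibipekiugepooke].
/fokbebagtiep/: /k/ and /b/ form a stop–stop cluster, so [e] is inserted between them. /g/ and /t/ form a stop–stop cluster, so [e] is inserted between them. → [fokebebagetiep].
/bufpothalela/: the rule's environment is not met; surfaces unchanged as [bufpothalela].

kibipekiugepooke, fokebebagetiep, bufpothalela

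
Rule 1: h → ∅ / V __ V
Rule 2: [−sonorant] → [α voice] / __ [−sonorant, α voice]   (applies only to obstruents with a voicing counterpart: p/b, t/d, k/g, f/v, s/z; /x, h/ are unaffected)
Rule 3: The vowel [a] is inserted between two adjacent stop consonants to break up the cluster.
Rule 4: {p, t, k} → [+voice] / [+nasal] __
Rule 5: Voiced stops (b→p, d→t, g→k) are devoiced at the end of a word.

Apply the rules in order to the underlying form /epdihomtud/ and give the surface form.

Rule 1 (intervocalic h-deletion): /h/ occurs between vowels /i/ and /o/, so it deletes. /epdihomtud/ → epdiomtud.
Rule 2 (regressive voicing assimilation): /p/ precedes the voiced obstruent /d/, so it voices to [b] by assimilation. /epdiomtud/ → ebdiomtud.
Rule 3 (stop-cluster a-epenthesis): /b/ and /d/ form a stop–stop cluster, so [a] is inserted between them. /ebdiomtud/ → ebadiomtud.
Rule 4 (post-nasal voicing): /t/ is a voiceless stop immediately after the nasal /m/, so it voices to [d]. /ebadiomtud/ → ebadiomdud.
Rule 5 (final devoicing): /d/ is a voiced stop in word-final position, so it devoices to [t]. /ebadiomdud/ → ebadiomdut.

ebadiomdut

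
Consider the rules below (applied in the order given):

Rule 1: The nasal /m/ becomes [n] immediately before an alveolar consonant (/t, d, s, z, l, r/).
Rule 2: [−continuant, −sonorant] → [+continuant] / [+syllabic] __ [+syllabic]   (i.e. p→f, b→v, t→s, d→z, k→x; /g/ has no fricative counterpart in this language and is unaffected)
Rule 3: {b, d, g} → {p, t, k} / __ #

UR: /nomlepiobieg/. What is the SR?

nonlefioviek

Rule 1 (nasal place assimilation): /m/ precedes the alveolar consonant /l/, so it assimilates in place to [n]. /nomlepiobieg/ → nonlepiobieg.
Rule 2 (intervocalic spirantization): /p/ is a stop between vowels /e/ and /i/, so it spirantizes to the fricative [f]. /b/ is a stop between vowels /o/ and /i/, so it spirantizes to the fricative [v]. /nonlepiobieg/ → nonlefiovieg.
Rule 3 (final devoicing): /g/ is a voiced stop in word-final position, so it devoices to [k]. /nonlefiovieg/ → nonlefioviek.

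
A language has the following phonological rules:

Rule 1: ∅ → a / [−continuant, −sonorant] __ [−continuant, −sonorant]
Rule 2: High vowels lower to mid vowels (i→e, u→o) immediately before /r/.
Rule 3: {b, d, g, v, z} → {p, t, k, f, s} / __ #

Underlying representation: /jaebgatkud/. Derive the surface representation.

Rule 1 (stop-cluster a-epenthesis): /b/ and /g/ form a stop–stop cluster, so [a] is inserted between them. /t/ and /k/ form a stop–stop cluster, so [a] is inserted between them. /jaebgatkud/ → jaebagatakud.
Rule 2 (pre-rhotic lowering): no segment meets the environment; /jaebagatakud/ is unchanged.
Rule 3 (final devoicing): /d/ is a voiced obstruent in word-final position, so it devoices to [t]. /jaebagatakud/ → jaebagatakut.

jaebagatakut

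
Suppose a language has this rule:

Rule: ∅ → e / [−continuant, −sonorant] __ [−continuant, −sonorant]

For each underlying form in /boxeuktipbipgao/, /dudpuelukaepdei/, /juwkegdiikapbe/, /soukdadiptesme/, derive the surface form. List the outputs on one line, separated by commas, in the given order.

/boxeuktipbipgao/: /k/ and /t/ form a stop–stop cluster, so [e] is inserted between them. /p/ and /b/ form a stop–stop cluster, so [e] is inserted between them. /p/ and /g/ form a stop–stop cluster, so [e] is inserted between them. → [boxeuketipebipegao].
/dudpuelukaepdei/: /d/ and /p/ form a stop–stop cluster, so [e] is inserted between them. /p/ and /d/ form a stop–stop cluster, so [e] is inserted between them. → [dudepuelukaepedei].
/juwkegdiikapbe/: /g/ and /d/ form a stop–stop cluster, so [e] is inserted between them. /p/ and /b/ form a stop–stop cluster, so [e] is inserted between them. → [juwkegediikapebe].
/soukdadiptesme/: /k/ and /d/ form a stop–stop cluster, so [e] is inserted between them. /p/ and /t/ form a stop–stop cluster, so [e] is inserted between them. → [soukedadipetesme].

boxeuketipebipegao, dudepuelukaepedei, juwkegediikapebe, soukedadipetesme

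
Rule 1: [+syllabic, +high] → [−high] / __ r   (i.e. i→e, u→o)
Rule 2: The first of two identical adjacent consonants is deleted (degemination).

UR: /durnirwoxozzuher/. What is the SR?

Rule 1 (pre-rhotic lowering): /u/ is a high vowel immediately before /r/, so it lowers to [o]. /i/ is a high vowel immediately before /r/, so it lowers to [e]. /durnirwoxozzuher/ → dornerwoxozzuher.
Rule 2 (degemination): /zz/ is a geminate; the first /z/ deletes. /dornerwoxozzuher/ → dornerwoxozuher.

dornerwoxozuher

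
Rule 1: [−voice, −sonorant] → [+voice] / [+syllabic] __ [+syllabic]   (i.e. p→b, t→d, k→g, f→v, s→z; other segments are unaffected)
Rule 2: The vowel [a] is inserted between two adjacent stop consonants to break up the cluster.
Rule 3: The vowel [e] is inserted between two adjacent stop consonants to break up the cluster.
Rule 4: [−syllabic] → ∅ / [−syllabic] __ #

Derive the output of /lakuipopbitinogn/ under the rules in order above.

Rule 1 (intervocalic voicing): /k/ is a voiceless obstruent between vowels /a/ and /u/, so it voices to [g]. /p/ is a voiceless obstruent between vowels /i/ and /o/, so it voices to [b]. /t/ is a voiceless obstruent between vowels /i/ and /i/, so it voices to [d]. /lakuipopbitinogn/ → laguibopbidinogn.
Rule 2 (stop-cluster a-epenthesis): /p/ and /b/ form a stop–stop cluster, so [a] is inserted between them. /laguibopbidinogn/ → laguibopabidinogn.
Rule 3 (stop-cluster e-epenthesis): no segment meets the environment; /laguibopabidinogn/ is unchanged.
Rule 4 (final cluster simplification): /n/ is the second consonant of a word-final cluster /gn/, so it deletes. /laguibopabidinogn/ → laguibopabidinog.

laguibopabidinog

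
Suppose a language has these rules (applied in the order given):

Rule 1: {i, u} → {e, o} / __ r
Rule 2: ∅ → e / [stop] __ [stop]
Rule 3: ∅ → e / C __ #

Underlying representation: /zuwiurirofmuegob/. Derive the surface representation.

Rule 1 (pre-rhotic lowering): /u/ is a high vowel immediately before /r/, so it lowers to [o]. /i/ is a high vowel immediately before /r/, so it lowers to [e]. /zuwiurirofmuegob/ → zuwiorerofmuegob.
Rule 2 (stop-cluster e-epenthesis): no segment meets the environment; /zuwiorerofmuegob/ is unchanged.
Rule 3 (final e-epenthesis): the form ends in the consonant /b/, so [e] is inserted word-finally. /zuwiorerofmuegob/ → zuwiorerofmuegobe.

zuwiorerofmuegobe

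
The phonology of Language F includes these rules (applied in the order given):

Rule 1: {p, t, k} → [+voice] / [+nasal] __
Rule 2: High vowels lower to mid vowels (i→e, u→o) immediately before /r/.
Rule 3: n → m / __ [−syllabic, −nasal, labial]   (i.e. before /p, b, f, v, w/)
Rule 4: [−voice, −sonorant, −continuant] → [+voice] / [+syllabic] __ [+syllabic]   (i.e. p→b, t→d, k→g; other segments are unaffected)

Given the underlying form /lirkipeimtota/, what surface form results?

Rule 1 (post-nasal voicing): /t/ is a voiceless stop immediately after the nasal /m/, so it voices to [d]. /lirkipeimtota/ → lirkipeimdota.
Rule 2 (pre-rhotic lowering): /i/ is a high vowel immediately before /r/, so it lowers to [e]. /lirkipeimdota/ → lerkipeimdota.
Rule 3 (nasal place assimilation): no segment meets the environment; /lerkipeimdota/ is unchanged.
Rule 4 (intervocalic voicing): /p/ is a voiceless stop between vowels /i/ and /e/, so it voices to [b]. /t/ is a voiceless stop between vowels /o/ and /a/, so it voices to [d]. /lerkipeimdota/ → lerkibeimdoda.

lerkibeimdoda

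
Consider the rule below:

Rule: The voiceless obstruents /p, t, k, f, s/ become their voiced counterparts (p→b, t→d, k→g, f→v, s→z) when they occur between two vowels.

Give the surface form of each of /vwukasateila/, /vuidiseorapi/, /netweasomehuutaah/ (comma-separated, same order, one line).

vwugazadeila, vuidizeorabi, netweazomehuudaah

/vwukasateila/: /k/ is a voiceless obstruent between vowels /u/ and /a/, so it voices to [g]. /s/ is a voiceless obstruent between vowels /a/ and /a/, so it voices to [z]. /t/ is a voiceless obstruent between vowels /a/ and /e/, so it voices to [d]. → [vwugazadeila].
/vuidiseorapi/: /s/ is a voiceless obstruent between vowels /i/ and /e/, so it voices to [z]. /p/ is a voiceless obstruent between vowels /a/ and /i/, so it voices to [b]. → [vuidizeorabi].
/netweasomehuutaah/: /s/ is a voiceless obstruent between vowels /a/ and /o/, so it voices to [z]. /t/ is a voiceless obstruent between vowels /u/ and /a/, so it voices to [d]. → [netweazomehuudaah].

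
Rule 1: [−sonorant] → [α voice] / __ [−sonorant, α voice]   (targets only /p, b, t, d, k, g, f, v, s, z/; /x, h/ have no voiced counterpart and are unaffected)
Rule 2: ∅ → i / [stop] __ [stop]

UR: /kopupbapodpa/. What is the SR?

Rule 1 (regressive voicing assimilation): /p/ precedes the voiced obstruent /b/, so it voices to [b] by assimilation. /d/ precedes the voiceless obstruent /p/, so it devoices to [t] by assimilation. /kopupbapodpa/ → kopubbapotpa.
Rule 2 (stop-cluster i-epenthesis): /b/ and /b/ form a stop–stop cluster, so [i] is inserted between them. /t/ and /p/ form a stop–stop cluster, so [i] is inserted between them. /kopubbapotpa/ → kopubibapotipa.

kopubibapotipa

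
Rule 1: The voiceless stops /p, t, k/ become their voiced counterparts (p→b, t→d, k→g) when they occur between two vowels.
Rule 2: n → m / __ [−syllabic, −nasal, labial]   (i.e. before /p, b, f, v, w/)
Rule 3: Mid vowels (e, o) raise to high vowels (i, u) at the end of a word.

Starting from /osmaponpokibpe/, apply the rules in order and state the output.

Rule 1 (intervocalic voicing): /p/ is a voiceless stop between vowels /a/ and /o/, so it voices to [b]. /k/ is a voiceless stop between vowels /o/ and /i/, so it voices to [g]. /osmaponpokibpe/ → osmabonpogibpe.
Rule 2 (nasal place assimilation): /n/ precedes the labial consonant /p/, so it assimilates in place to [m]. /osmabonpogibpe/ → osmabompogibpe.
Rule 3 (final vowel raising): /e/ is a mid vowel in word-final position, so it raises to [i]. /osmabompogibpe/ → osmabompogibpi.

osmabompogibpi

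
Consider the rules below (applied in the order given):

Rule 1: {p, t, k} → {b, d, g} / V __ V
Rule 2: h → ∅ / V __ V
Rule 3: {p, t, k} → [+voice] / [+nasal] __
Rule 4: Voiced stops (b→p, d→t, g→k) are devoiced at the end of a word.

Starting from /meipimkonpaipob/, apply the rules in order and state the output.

Rule 1 (intervocalic voicing): /p/ is a voiceless stop between vowels /i/ and /i/, so it voices to [b]. /p/ is a voiceless stop between vowels /i/ and /o/, so it voices to [b]. /meipimkonpaipob/ → meibimkonpaibob.
Rule 2 (intervocalic h-deletion): no segment meets the environment; /meibimkonpaibob/ is unchanged.
Rule 3 (post-nasal voicing): /k/ is a voiceless stop immediately after the nasal /m/, so it voices to [g]. /p/ is a voiceless stop immediately after the nasal /n/, so it voices to [b]. /meibimkonpaibob/ → meibimgonbaibob.
Rule 4 (final devoicing): /b/ is a voiced stop in word-final position, so it devoices to [p]. /meibimgonbaibob/ → meibimgonbaibop.

meibimgonbaibop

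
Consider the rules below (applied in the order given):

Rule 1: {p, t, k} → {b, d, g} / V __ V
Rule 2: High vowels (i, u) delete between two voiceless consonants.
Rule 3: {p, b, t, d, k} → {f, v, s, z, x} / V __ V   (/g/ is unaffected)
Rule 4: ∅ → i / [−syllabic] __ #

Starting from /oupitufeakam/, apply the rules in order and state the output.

ouvizufeagami

Rule 1 (intervocalic voicing): /p/ is a voiceless stop between vowels /u/ and /i/, so it voices to [b]. /t/ is a voiceless stop between vowels /i/ and /u/, so it voices to [d]. /k/ is a voiceless stop between vowels /a/ and /a/, so it voices to [g]. /oupitufeakam/ → oubidufeagam.
Rule 2 (high vowel syncope): no segment meets the environment; /oubidufeagam/ is unchanged.
Rule 3 (intervocalic spirantization): /b/ is a stop between vowels /u/ and /i/, so it spirantizes to the fricative [v]. /d/ is a stop between vowels /i/ and /u/, so it spirantizes to the fricative [z]. /oubidufeagam/ → ouvizufeagam.
Rule 4 (final i-epenthesis): the form ends in the consonant /m/, so [i] is inserted word-finally. /ouvizufeagam/ → ouvizufeagami.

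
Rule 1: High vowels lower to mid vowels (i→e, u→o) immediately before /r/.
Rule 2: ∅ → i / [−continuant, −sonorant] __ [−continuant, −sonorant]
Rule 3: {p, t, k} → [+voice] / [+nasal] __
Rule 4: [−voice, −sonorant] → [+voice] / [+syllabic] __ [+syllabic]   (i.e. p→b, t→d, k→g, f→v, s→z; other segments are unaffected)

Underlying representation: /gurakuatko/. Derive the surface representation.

goraguadigo

Rule 1 (pre-rhotic lowering): /u/ is a high vowel immediately before /r/, so it lowers to [o]. /gurakuatko/ → gorakuatko.
Rule 2 (stop-cluster i-epenthesis): /t/ and /k/ form a stop–stop cluster, so [i] is inserted between them. /gorakuatko/ → gorakuatiko.
Rule 3 (post-nasal voicing): no segment meets the environment; /gorakuatiko/ is unchanged.
Rule 4 (intervocalic voicing): /k/ is a voiceless obstruent between vowels /a/ and /u/, so it voices to [g]. /t/ is a voiceless obstruent between vowels /a/ and /i/, so it voices to [d]. /k/ is a voiceless obstruent between vowels /i/ and /o/, so it voices to [g]. /gorakuatiko/ → goraguadigo.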